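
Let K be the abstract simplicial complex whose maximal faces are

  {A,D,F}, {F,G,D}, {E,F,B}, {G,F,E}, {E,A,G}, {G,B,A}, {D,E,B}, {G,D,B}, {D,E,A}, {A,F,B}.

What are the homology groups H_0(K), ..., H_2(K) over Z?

H_0 ≅ Z,  H_1 ≅ Z/2,  H_2 = 0.

Take the total order A < B < D < E < F < G on the vertex set. Then K (dimension 2) consists of the simplices:

  0-simplices (6): A, B, D, E, F, G
  1-simplices (15): AB, AD, AE, AF, AG, BD, BE, BF, BG, DE, DF, DG, EF, EG, FG
  2-simplices (10): ABF, ABG, ADE, ADF, AEG, BDE, BDG, BEF, DFG, EFG

Hence C_0 ≅ Z^6, C_1 ≅ Z^15, C_2 ≅ Z^10.

∂_1: C_1 → C_0 maps an edge to its endpoints' difference, ∂[p,q] = q − p.
The 6×15 boundary matrix has rank 5 and Smith normal form diag(1,1,1,1,1).

The boundary map ∂_2: C_2 → C_1 sends each 2-simplex [p,q,r] to [q,r] − [p,r] + [p,q]. For instance
  ∂AEG = EG − AG + AE,
  ∂ADE = DE − AE + AD.
As a 15×10 matrix over Z this has rank 10, with invariant factors (1,1,1,1,1,1,1,1,1,2).

Now H_k = ker ∂_k / im ∂_{k+1}, so:

  H_0: rank C_0 − rank ∂_1 = 6 − 5 = 1, and the invariant factors of ∂_1 are all 1, so H_0 ≅ Z.
  H_1: rank ker ∂_1 − rank ∂_2 = (15 − 5) − 10 = 0, and ∂_2 has invariant factor 2 > 1, so H_1 ≅ Z/2.
  H_2: rank ker ∂_2 − rank ∂_3 = (10 − 10) − 0 = 0, and there is no ∂_3, so H_2 ≅ 0.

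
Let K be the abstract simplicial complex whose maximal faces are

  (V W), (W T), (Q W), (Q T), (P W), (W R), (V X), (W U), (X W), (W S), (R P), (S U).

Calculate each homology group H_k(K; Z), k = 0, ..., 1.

H_0 = Z,  H_1 = Z^4.

Take the total order P < Q < R < S < T < U < V < W < X on the vertex set. Then K (dimension 1) consists of the simplices:

  0-simplices (9): P, Q, R, S, T, U, V, W, X
  1-simplices (12): PR, PW, QT, QW, RW, SU, SW, TW, UW, VW, VX, WX

Hence C_0 ≅ Z^9, C_1 ≅ Z^12.

∂_1: C_1 → C_0 sends each edge [p,q] (with p < q) to q − p.
As a 9×12 matrix over Z this has rank 8, with invariant factors (1,1,1,1,1,1,1,1).

Computing H_k = (kernel of ∂_k) / (image of ∂_{k+1}):

  H_0: rank C_0 − rank ∂_1 = 9 − 8 = 1, and the invariant factors of ∂_1 are all 1, so H_0 = Z.
  H_1: rank ker ∂_1 − rank ∂_2 = (12 − 8) − 0 = 4, and there is no ∂_2, so H_1 = Z^4.

(K is a triangulation of a wedge of 4 circles.)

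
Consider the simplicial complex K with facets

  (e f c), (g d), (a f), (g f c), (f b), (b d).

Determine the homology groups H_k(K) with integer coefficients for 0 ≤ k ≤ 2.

We work with the vertex ordering a < b < c < d < e < f < g. The simplices of K, each written with vertices in increasing order, are:

  0-simplices (7): a, b, c, d, e, f, g
  1-simplices (9): af, bd, bf, ce, cf, cg, dg, ef, fg
  2-simplices (2): cef, cfg

Hence C_0 ≅ Z^7, C_1 ≅ Z^9, C_2 ≅ Z^2.

The boundary map ∂_1: C_1 → C_0 sends each edge [p,q] (with p < q) to q − p.
As a 7×9 matrix over Z this has rank 6, with invariant factors (1,1,1,1,1,1).

The boundary map ∂_2: C_2 → C_1 maps a triangle to the signed sum of its edges. For instance
  ∂cef = ef − cf + ce,
  ∂cfg = fg − cg + cf.
As a 9×2 matrix over Z this has rank 2, with invariant factors (1,1).

Computing H_k = (kernel of ∂_k) / (image of ∂_{k+1}):

  H_0: rank C_0 − rank ∂_1 = 7 − 6 = 1, and the invariant factors of ∂_1 are all 1, so H_0 ≅ Z.
  H_1: rank ker ∂_1 − rank ∂_2 = (9 − 6) − 2 = 1, and the invariant factors of ∂_2 are all 1, so H_1 ≅ Z.
  H_2: rank ker ∂_2 − rank ∂_3 = (2 − 2) − 0 = 0, and there is no ∂_3, so H_2 ≅ 0.

H_0 ≅ Z,  H_1 ≅ Z,  H_2 = 0.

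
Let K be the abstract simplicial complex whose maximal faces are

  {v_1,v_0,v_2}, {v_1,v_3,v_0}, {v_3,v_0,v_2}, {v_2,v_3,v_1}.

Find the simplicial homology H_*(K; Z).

H_0 = Z,  H_1 = 0,  H_2 = Z.

K has 4 vertices, 6 edges, 4 triangles.
rank ∂_0 = 0, rank ∂_1 = 3 ⇒ b_0 = 4 − 0 − 3 = 1; all invariant factors of ∂_1 are 1 so no torsion. So H_0 ≅ Z.
rank ∂_1 = 3, rank ∂_2 = 3 ⇒ b_1 = 6 − 3 − 3 = 0; all invariant factors of ∂_2 are 1 so no torsion. So H_1 ≅ 0.
rank ∂_2 = 3, rank ∂_3 = 0 ⇒ b_2 = 4 − 3 − 0 = 1. So H_2 ≅ Z.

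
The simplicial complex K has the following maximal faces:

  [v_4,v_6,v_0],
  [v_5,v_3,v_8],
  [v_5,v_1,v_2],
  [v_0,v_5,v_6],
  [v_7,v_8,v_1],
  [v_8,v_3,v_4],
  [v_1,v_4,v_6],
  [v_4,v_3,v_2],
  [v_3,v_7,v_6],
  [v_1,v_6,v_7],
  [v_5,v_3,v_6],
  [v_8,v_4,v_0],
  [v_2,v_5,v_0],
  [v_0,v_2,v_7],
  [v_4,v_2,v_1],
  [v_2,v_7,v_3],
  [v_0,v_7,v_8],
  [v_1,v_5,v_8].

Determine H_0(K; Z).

H_0 ≅ Z.

Take the total order v_0 < v_1 < v_2 < v_3 < v_4 < v_5 < v_6 < v_7 < v_8 on the vertex set. Then K (dimension 2) consists of the simplices:

  0-simplices (9): [v_0], [v_1], [v_2], [v_3], [v_4], [v_5], [v_6], [v_7], [v_8]
  1-simplices (27): (27 of them)
  2-simplices (18): (18 of them)

giving chain groups C_0 ≅ Z^9, C_1 ≅ Z^27, C_2 ≅ Z^18.

The boundary map ∂_1: C_1 → C_0 sends each edge [p,q] (with p < q) to q − p. For instance
  ∂[v_3,v_6] = [v_6] − [v_3].
This gives a 9×27 integer matrix of rank 8; reducing to Smith normal form yields diagonal entries (1,1,1,1,1,1,1,1).

Boundary ∂_2: C_2 → C_1 sends each 2-simplex [p,q,r] to [q,r] − [p,r] + [p,q]. For instance
  ∂[v_1,v_7,v_8] = [v_7,v_8] − [v_1,v_8] + [v_1,v_7],
  ∂[v_3,v_5,v_8] = [v_5,v_8] − [v_3,v_8] + [v_3,v_5].
The 27×18 boundary matrix has rank 17 and Smith normal form diag(1,1,1,1,1,1,1,1,1,1,1,1,1,1,1,1,1).

Computing H_k = (kernel of ∂_k) / (image of ∂_{k+1}):

  H_0: rank C_0 − rank ∂_1 = 9 − 8 = 1, and the invariant factors of ∂_1 are all 1, so H_0 = Z.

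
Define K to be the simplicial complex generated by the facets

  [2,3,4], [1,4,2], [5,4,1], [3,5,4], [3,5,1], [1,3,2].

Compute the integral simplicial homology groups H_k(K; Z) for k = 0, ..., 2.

H_0 ≅ Z,  H_1 = 0,  H_2 ≅ Z.

Take the total order 1 < 2 < 3 < 4 < 5 on the vertex set. Then K (dimension 2) consists of the simplices:

  0-simplices (5): [1], [2], [3], [4], [5]
  1-simplices (9): [1,2], [1,3], [1,4], [1,5], [2,3], [2,4], [3,4], [3,5], [4,5]
  2-simplices (6): [1,2,3], [1,2,4], [1,3,5], [1,4,5], [2,3,4], [3,4,5]

so the chain groups are C_0 ≅ Z^5, C_1 ≅ Z^9, C_2 ≅ Z^6.

∂_1: C_1 → C_0 is given by ∂[p,q] = [q] − [p].
As a 5×9 matrix over Z this has rank 4, with invariant factors (1,1,1,1).

The boundary map ∂_2: C_2 → C_1 maps a triangle to the signed sum of its edges. For instance
  ∂[1,2,3] = [2,3] − [1,3] + [1,2],
  ∂[1,2,4] = [2,4] − [1,4] + [1,2].
As a 9×6 matrix over Z this has rank 5, with invariant factors (1,1,1,1,1).

From H_k ≅ ker(∂_k) / im(∂_{k+1}) we obtain:

  H_0: rank C_0 − rank ∂_1 = 5 − 4 = 1, and the invariant factors of ∂_1 are all 1, so H_0 ≅ Z.
  H_1: rank ker ∂_1 − rank ∂_2 = (9 − 4) − 5 = 0, and the invariant factors of ∂_2 are all 1, so H_1 ≅ 0.
  H_2: rank ker ∂_2 − rank ∂_3 = (6 − 5) − 0 = 1, and there is no ∂_3, so H_2 ≅ Z.

(K is a triangulation of the 2-sphere S^2.)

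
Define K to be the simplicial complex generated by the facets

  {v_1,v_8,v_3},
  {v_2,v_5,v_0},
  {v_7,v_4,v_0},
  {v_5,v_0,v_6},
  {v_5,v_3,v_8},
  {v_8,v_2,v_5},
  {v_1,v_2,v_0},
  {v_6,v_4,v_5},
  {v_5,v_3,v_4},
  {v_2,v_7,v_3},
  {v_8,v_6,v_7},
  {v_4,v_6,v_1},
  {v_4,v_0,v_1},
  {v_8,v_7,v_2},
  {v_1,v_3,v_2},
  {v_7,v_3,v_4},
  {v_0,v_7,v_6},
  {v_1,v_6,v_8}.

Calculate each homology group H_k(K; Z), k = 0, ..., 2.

H_0 ≅ Z,  H_1 ≅ Z ⊕ Z/2,  H_2 = 0.

Order the vertices as v_0 < v_1 < v_2 < v_3 < v_4 < v_5 < v_6 < v_7 < v_8. Listing each simplex with vertices in this order, K has dimension 2 with simplices:

  0-simplices (9): [v_0], [v_1], [v_2], [v_3], [v_4], [v_5], [v_6], [v_7], [v_8]
  1-simplices (27): (27 of them)
  2-simplices (18): (18 of them)

giving chain groups C_0 ≅ Z^9, C_1 ≅ Z^27, C_2 ≅ Z^18.

Boundary ∂_1: C_1 → C_0 is given by ∂[p,q] = [q] − [p].
The 9×27 boundary matrix has rank 8 and Smith normal form diag(1,1,1,1,1,1,1,1).

The boundary map ∂_2: C_2 → C_1 maps a triangle to the signed sum of its edges. For instance
  ∂[v_0,v_4,v_7] = [v_4,v_7] − [v_0,v_7] + [v_0,v_4],
  ∂[v_3,v_5,v_8] = [v_5,v_8] − [v_3,v_8] + [v_3,v_5].
The resulting 27×18 matrix has rank 18, and its Smith normal form has invariant factors (1,1,1,1,1,1,1,1,1,1,1,1,1,1,1,1,1,2).

Now H_k = ker ∂_k / im ∂_{k+1}, so:

  H_0: rank C_0 − rank ∂_1 = 9 − 8 = 1, and the invariant factors of ∂_1 are all 1, so H_0 ≅ Z.
  H_1: rank ker ∂_1 − rank ∂_2 = (27 − 8) − 18 = 1, and ∂_2 has invariant factor 2 > 1, so H_1 ≅ Z ⊕ Z/2.
  H_2: rank ker ∂_2 − rank ∂_3 = (18 − 18) − 0 = 0, and there is no ∂_3, so H_2 ≅ 0.

As a check, the Euler characteristic is 9 − 27 + 18 = 0, which agrees with 1 − 1 + 0 = 0.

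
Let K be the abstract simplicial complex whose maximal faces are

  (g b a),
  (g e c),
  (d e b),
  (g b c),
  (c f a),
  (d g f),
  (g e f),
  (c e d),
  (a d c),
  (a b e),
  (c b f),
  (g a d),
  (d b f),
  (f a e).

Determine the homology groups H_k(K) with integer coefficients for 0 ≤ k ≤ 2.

H_0 ≅ Z,  H_1 ≅ Z^2,  H_2 ≅ Z.

Take the total order a < b < c < d < e < f < g on the vertex set. Then K (dimension 2) consists of the simplices:

  0-simplices (7): a, b, c, d, e, f, g
  1-simplices (21): ab, ac, ad, ae, af, ag, bc, bd, be, bf, bg, cd, ce, cf, cg, de, df, dg, ef, eg, fg
  2-simplices (14): abe, abg, acd, acf, adg, aef, bcf, bcg, bde, bdf, cde, ceg, dfg, efg

giving chain groups C_0 ≅ Z^7, C_1 ≅ Z^21, C_2 ≅ Z^14.

The boundary map ∂_1: C_1 → C_0 sends each edge [p,q] (with p < q) to q − p.
The resulting 7×21 matrix has rank 6, and its Smith normal form has invariant factors (1,1,1,1,1,1).

Boundary ∂_2: C_2 → C_1 maps a triangle to the signed sum of its edges. For instance
  ∂bdf = df − bf + bd,
  ∂acd = cd − ad + ac.
The 21×14 boundary matrix has rank 13 and Smith normal form diag(1,1,1,1,1,1,1,1,1,1,1,1,1).

Now H_k = ker ∂_k / im ∂_{k+1}, so:

  H_0: rank C_0 − rank ∂_1 = 7 − 6 = 1, and the invariant factors of ∂_1 are all 1, so H_0 ≅ Z.
  H_1: rank ker ∂_1 − rank ∂_2 = (21 − 6) − 13 = 2, and the invariant factors of ∂_2 are all 1, so H_1 ≅ Z^2.
  H_2: rank ker ∂_2 − rank ∂_3 = (14 − 13) − 0 = 1, and there is no ∂_3, so H_2 ≅ Z.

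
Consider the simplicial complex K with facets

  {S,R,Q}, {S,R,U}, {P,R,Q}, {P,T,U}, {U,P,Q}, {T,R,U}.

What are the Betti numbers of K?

b_0 = 1, b_1 = 1, b_2 = 0.

Fix the vertex order P < Q < R < S < T < U and write every simplex with vertices in increasing order. Then dim K = 2 and the simplices of K are:

  0-simplices (6): P, Q, R, S, T, U
  1-simplices (12): PQ, PR, PT, PU, QR, QS, QU, RS, RT, RU, SU, TU
  2-simplices (6): PQR, PQU, PTU, QRS, RSU, RTU

Hence C_0 ≅ Z^6, C_1 ≅ Z^12, C_2 ≅ Z^6.

Boundary ∂_1: C_1 → C_0 sends each edge [p,q] (with p < q) to q − p. For instance
  ∂PR = R − P.
The 6×12 boundary matrix has rank 5 and Smith normal form diag(1,1,1,1,1).

Boundary ∂_2: C_2 → C_1 acts by ∂[p,q,r] = [q,r] − [p,r] + [p,q]. For instance
  ∂RSU = SU − RU + RS,
  ∂QRS = RS − QS + QR.
This gives a 12×6 integer matrix of rank 6; reducing to Smith normal form yields diagonal entries (1,1,1,1,1,1).

Now H_k = ker ∂_k / im ∂_{k+1}, so:

  H_0: rank C_0 − rank ∂_1 = 6 − 5 = 1, and the invariant factors of ∂_1 are all 1, so H_0 ≅ Z.
  H_1: rank ker ∂_1 − rank ∂_2 = (12 − 5) − 6 = 1, and the invariant factors of ∂_2 are all 1, so H_1 ≅ Z.
  H_2: rank ker ∂_2 − rank ∂_3 = (6 − 6) − 0 = 0, and there is no ∂_3, so H_2 ≅ 0.

As a check, the Euler characteristic is 6 − 12 + 6 = 0, which agrees with 1 − 1 + 0 = 0.

Hence the Betti numbers are b_0 = 1, b_1 = 1, b_2 = 0.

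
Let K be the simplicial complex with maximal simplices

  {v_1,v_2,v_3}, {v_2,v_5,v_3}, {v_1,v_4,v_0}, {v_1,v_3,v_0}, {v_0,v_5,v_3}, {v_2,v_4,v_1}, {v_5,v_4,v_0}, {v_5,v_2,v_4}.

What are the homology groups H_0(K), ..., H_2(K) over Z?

H_0 = Z,  H_1 = 0,  H_2 = Z.

We work with the vertex ordering v_0 < v_1 < v_2 < v_3 < v_4 < v_5. The simplices of K, each written with vertices in increasing order, are:

  0-simplices (6): [v_0], [v_1], [v_2], [v_3], [v_4], [v_5]
  1-simplices (12): [v_0,v_1], [v_0,v_3], [v_0,v_4], [v_0,v_5], [v_1,v_2], [v_1,v_3], [v_1,v_4], [v_2,v_3], [v_2,v_4], [v_2,v_5], [v_3,v_5], [v_4,v_5]
  2-simplices (8): [v_0,v_1,v_3], [v_0,v_1,v_4], [v_0,v_3,v_5], [v_0,v_4,v_5], [v_1,v_2,v_3], [v_1,v_2,v_4], [v_2,v_3,v_5], [v_2,v_4,v_5]

giving chain groups C_0 ≅ Z^6, C_1 ≅ Z^12, C_2 ≅ Z^8.

The boundary map ∂_1: C_1 → C_0 sends each edge [p,q] (with p < q) to q − p. For instance
  ∂[v_1,v_4] = [v_4] − [v_1].
This gives a 6×12 integer matrix of rank 5; reducing to Smith normal form yields diagonal entries (1,1,1,1,1).

Boundary ∂_2: C_2 → C_1 acts by ∂[p,q,r] = [q,r] − [p,r] + [p,q]. For instance
  ∂[v_0,v_3,v_5] = [v_3,v_5] − [v_0,v_5] + [v_0,v_3],
  ∂[v_2,v_4,v_5] = [v_4,v_5] − [v_2,v_5] + [v_2,v_4].
The resulting 12×8 matrix has rank 7, and its Smith normal form has invariant factors (1,1,1,1,1,1,1).

Reading off H_k = ker ∂_k / im ∂_{k+1}:

  H_0: rank C_0 − rank ∂_1 = 6 − 5 = 1, and the invariant factors of ∂_1 are all 1, so H_0 = Z.
  H_1: rank ker ∂_1 − rank ∂_2 = (12 − 5) − 7 = 0, and the invariant factors of ∂_2 are all 1, so H_1 = 0.
  H_2: rank ker ∂_2 − rank ∂_3 = (8 − 7) − 0 = 1, and there is no ∂_3, so H_2 = Z.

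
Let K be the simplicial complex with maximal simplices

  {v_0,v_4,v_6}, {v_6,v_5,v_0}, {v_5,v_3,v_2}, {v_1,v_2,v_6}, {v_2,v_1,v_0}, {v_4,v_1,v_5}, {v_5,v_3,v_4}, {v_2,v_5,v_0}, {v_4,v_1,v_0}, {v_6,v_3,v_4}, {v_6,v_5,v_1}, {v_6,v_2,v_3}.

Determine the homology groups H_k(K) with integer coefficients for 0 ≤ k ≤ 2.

H_0 ≅ Z,  H_1 ≅ Z_2,  H_2 = 0.

Order the vertices as v_0 < v_1 < v_2 < v_3 < v_4 < v_5 < v_6. Listing each simplex with vertices in this order, K has dimension 2 with simplices:

  0-simplices (7): [v_0], [v_1], [v_2], [v_3], [v_4], [v_5], [v_6]
  1-simplices (18): (18 of them)
  2-simplices (12): (12 of them)

so the chain groups are C_0 ≅ Z^7, C_1 ≅ Z^18, C_2 ≅ Z^12.

The boundary map ∂_1: C_1 → C_0 maps an edge to its endpoints' difference, ∂[p,q] = q − p.
This gives a 7×18 integer matrix of rank 6; reducing to Smith normal form yields diagonal entries (1,1,1,1,1,1).

Boundary ∂_2: C_2 → C_1 acts by ∂[p,q,r] = [q,r] − [p,r] + [p,q]. For instance
  ∂[v_3,v_4,v_6] = [v_4,v_6] − [v_3,v_6] + [v_3,v_4],
  ∂[v_2,v_3,v_6] = [v_3,v_6] − [v_2,v_6] + [v_2,v_3].
The resulting 18×12 matrix has rank 12, and its Smith normal form has invariant factors (1,1,1,1,1,1,1,1,1,1,1,2).

Computing H_k = (kernel of ∂_k) / (image of ∂_{k+1}):

  H_0: rank C_0 − rank ∂_1 = 7 − 6 = 1, and the invariant factors of ∂_1 are all 1, so H_0 = Z.
  H_1: rank ker ∂_1 − rank ∂_2 = (18 − 6) − 12 = 0, and ∂_2 has invariant factor 2 > 1, so H_1 = Z_2.
  H_2: rank ker ∂_2 − rank ∂_3 = (12 − 12) − 0 = 0, and there is no ∂_3, so H_2 = 0.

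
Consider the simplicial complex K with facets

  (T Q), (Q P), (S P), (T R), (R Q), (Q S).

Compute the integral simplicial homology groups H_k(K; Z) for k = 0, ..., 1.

Order the vertices as P < Q < R < S < T. Listing each simplex with vertices in this order, K has dimension 1 with simplices:

  0-simplices (5): P, Q, R, S, T
  1-simplices (6): PQ, PS, QR, QS, QT, RT

Hence C_0 ≅ Z^5, C_1 ≅ Z^6.

The boundary map ∂_1: C_1 → C_0 is given by ∂[p,q] = [q] − [p]. For instance
  ∂RT = T − R.
The 5×6 boundary matrix has rank 4 and Smith normal form diag(1,1,1,1).

From H_k ≅ ker(∂_k) / im(∂_{k+1}) we obtain:

  H_0: rank C_0 − rank ∂_1 = 5 − 4 = 1, and the invariant factors of ∂_1 are all 1, so H_0 ≅ Z.
  H_1: rank ker ∂_1 − rank ∂_2 = (6 − 4) − 0 = 2, and there is no ∂_2, so H_1 ≅ Z^2.

(K is a triangulation of a wedge of 2 circles.)

H_0 ≅ Z,  H_1 ≅ Z^2.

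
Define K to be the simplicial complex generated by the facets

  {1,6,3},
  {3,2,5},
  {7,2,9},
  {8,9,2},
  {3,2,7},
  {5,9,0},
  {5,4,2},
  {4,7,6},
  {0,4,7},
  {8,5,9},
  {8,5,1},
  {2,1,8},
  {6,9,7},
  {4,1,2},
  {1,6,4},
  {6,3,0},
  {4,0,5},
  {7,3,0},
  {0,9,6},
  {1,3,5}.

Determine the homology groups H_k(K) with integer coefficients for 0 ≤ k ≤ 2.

We work with the vertex ordering 0 < 1 < 2 < 3 < 4 < 5 < 6 < 7 < 8 < 9. The simplices of K, each written with vertices in increasing order, are:

  0-simplices (10): [0], [1], [2], [3], [4], [5], [6], [7], [8], [9]
  1-simplices (30): (30 of them)
  2-simplices (20): (20 of them)

so the chain groups are C_0 ≅ Z^10, C_1 ≅ Z^30, C_2 ≅ Z^20.

∂_1: C_1 → C_0 is given by ∂[p,q] = [q] − [p].
The 10×30 boundary matrix has rank 9 and Smith normal form diag(1,1,1,1,1,1,1,1,1).

Boundary ∂_2: C_2 → C_1 sends each 2-simplex [p,q,r] to [q,r] − [p,r] + [p,q]. For instance
  ∂[0,3,7] = [3,7] − [0,7] + [0,3],
  ∂[2,8,9] = [8,9] − [2,9] + [2,8].
The resulting 30×20 matrix has rank 20, and its Smith normal form has invariant factors (1,1,1,1,1,1,1,1,1,1,1,1,1,1,1,1,1,1,1,2).

Reading off H_k = ker ∂_k / im ∂_{k+1}:

  H_0: rank C_0 − rank ∂_1 = 10 − 9 = 1, and the invariant factors of ∂_1 are all 1, so H_0 = Z.
  H_1: rank ker ∂_1 − rank ∂_2 = (30 − 9) − 20 = 1, and ∂_2 has invariant factor 2 > 1, so H_1 = Z ⊕ Z/2Z.
  H_2: rank ker ∂_2 − rank ∂_3 = (20 − 20) − 0 = 0, and there is no ∂_3, so H_2 = 0.

As a check, the Euler characteristic is 10 − 30 + 20 = 0, which agrees with 1 − 1 + 0 = 0.
(K is a triangulation of the Klein bottle.)

H_0 = Z,  H_1 = Z ⊕ Z/2Z,  H_2 = 0.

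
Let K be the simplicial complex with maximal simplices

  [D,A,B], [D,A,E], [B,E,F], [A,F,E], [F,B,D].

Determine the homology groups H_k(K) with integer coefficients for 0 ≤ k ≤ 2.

H_0 ≅ Z,  H_1 ≅ Z,  H_2 = 0.

Take the total order A < B < D < E < F on the vertex set. Then K (dimension 2) consists of the simplices:

  0-simplices (5): A, B, D, E, F
  1-simplices (10): AB, AD, AE, AF, BD, BE, BF, DE, DF, EF
  2-simplices (5): ABD, ADE, AEF, BDF, BEF

giving chain groups C_0 ≅ Z^5, C_1 ≅ Z^10, C_2 ≅ Z^5.

∂_1: C_1 → C_0 is given by ∂[p,q] = [q] − [p]. For instance
  ∂DF = F − D.
This gives a 5×10 integer matrix of rank 4; reducing to Smith normal form yields diagonal entries (1,1,1,1).

Boundary ∂_2: C_2 → C_1 maps a triangle to the signed sum of its edges. For instance
  ∂BDF = DF − BF + BD,
  ∂BEF = EF − BF + BE.
This gives a 10×5 integer matrix of rank 5; reducing to Smith normal form yields diagonal entries (1,1,1,1,1).

From H_k ≅ ker(∂_k) / im(∂_{k+1}) we obtain:

  H_0: rank C_0 − rank ∂_1 = 5 − 4 = 1, and the invariant factors of ∂_1 are all 1, so H_0 = Z.
  H_1: rank ker ∂_1 − rank ∂_2 = (10 − 4) − 5 = 1, and the invariant factors of ∂_2 are all 1, so H_1 = Z.
  H_2: rank ker ∂_2 − rank ∂_3 = (5 − 5) − 0 = 0, and there is no ∂_3, so H_2 = 0.

As a check, the Euler characteristic is 5 − 10 + 5 = 0, which agrees with 1 − 1 + 0 = 0.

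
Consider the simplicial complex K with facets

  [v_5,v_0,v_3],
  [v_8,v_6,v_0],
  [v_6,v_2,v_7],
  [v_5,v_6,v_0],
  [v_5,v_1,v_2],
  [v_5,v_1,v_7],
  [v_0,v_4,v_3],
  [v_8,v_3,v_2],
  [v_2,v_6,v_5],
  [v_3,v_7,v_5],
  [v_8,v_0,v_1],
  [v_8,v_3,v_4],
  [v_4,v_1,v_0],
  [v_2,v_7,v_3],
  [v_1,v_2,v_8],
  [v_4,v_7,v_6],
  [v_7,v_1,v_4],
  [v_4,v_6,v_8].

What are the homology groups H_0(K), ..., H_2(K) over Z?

H_0 = Z,  H_1 = Z × Z/2,  H_2 = 0.

Take the total order v_0 < v_1 < v_2 < v_3 < v_4 < v_5 < v_6 < v_7 < v_8 on the vertex set. Then K (dimension 2) consists of the simplices:

  0-simplices (9): [v_0], [v_1], [v_2], [v_3], [v_4], [v_5], [v_6], [v_7], [v_8]
  1-simplices (27): (27 of them)
  2-simplices (18): (18 of them)

so the chain groups are C_0 ≅ Z^9, C_1 ≅ Z^27, C_2 ≅ Z^18.

Boundary ∂_1: C_1 → C_0 is given by ∂[p,q] = [q] − [p]. For instance
  ∂[v_2,v_6] = [v_6] − [v_2].
The resulting 9×27 matrix has rank 8, and its Smith normal form has invariant factors (1,1,1,1,1,1,1,1).

The boundary map ∂_2: C_2 → C_1 maps a triangle to the signed sum of its edges. For instance
  ∂[v_0,v_5,v_6] = [v_5,v_6] − [v_0,v_6] + [v_0,v_5],
  ∂[v_2,v_5,v_6] = [v_5,v_6] − [v_2,v_6] + [v_2,v_5].
As a 27×18 matrix over Z this has rank 18, with invariant factors (1,1,1,1,1,1,1,1,1,1,1,1,1,1,1,1,1,2).

From H_k ≅ ker(∂_k) / im(∂_{k+1}) we obtain:

  H_0: rank C_0 − rank ∂_1 = 9 − 8 = 1, and the invariant factors of ∂_1 are all 1, so H_0 = Z.
  H_1: rank ker ∂_1 − rank ∂_2 = (27 − 8) − 18 = 1, and ∂_2 has invariant factor 2 > 1, so H_1 = Z × Z/2.
  H_2: rank ker ∂_2 − rank ∂_3 = (18 − 18) − 0 = 0, and there is no ∂_3, so H_2 = 0.

(K is a triangulation of the Klein bottle.)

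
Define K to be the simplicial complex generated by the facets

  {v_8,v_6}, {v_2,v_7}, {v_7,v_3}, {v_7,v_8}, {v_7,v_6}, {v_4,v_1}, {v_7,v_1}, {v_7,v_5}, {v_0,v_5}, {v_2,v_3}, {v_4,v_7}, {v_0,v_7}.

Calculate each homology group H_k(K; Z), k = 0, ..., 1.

H_0 = Z,  H_1 = Z^4.

Order the vertices as v_0 < v_1 < v_2 < v_3 < v_4 < v_5 < v_6 < v_7 < v_8. Listing each simplex with vertices in this order, K has dimension 1 with simplices:

  0-simplices (9): [v_0], [v_1], [v_2], [v_3], [v_4], [v_5], [v_6], [v_7], [v_8]
  1-simplices (12): [v_0,v_5], [v_0,v_7], [v_1,v_4], [v_1,v_7], [v_2,v_3], [v_2,v_7], [v_3,v_7], [v_4,v_7], [v_5,v_7], [v_6,v_7], [v_6,v_8], [v_7,v_8]

Hence C_0 ≅ Z^9, C_1 ≅ Z^12.

Boundary ∂_1: C_1 → C_0 is given by ∂[p,q] = [q] − [p]. For instance
  ∂[v_6,v_7] = [v_7] − [v_6].
As a 9×12 matrix over Z this has rank 8, with invariant factors (1,1,1,1,1,1,1,1).

Now H_k = ker ∂_k / im ∂_{k+1}, so:

  H_0: rank C_0 − rank ∂_1 = 9 − 8 = 1, and the invariant factors of ∂_1 are all 1, so H_0 ≅ Z.
  H_1: rank ker ∂_1 − rank ∂_2 = (12 − 8) − 0 = 4, and there is no ∂_2, so H_1 ≅ Z^4.

As a check, the Euler characteristic is 9 − 12 = -3, which agrees with 1 − 4 = -3.
(K is a triangulation of a wedge of 4 circles.)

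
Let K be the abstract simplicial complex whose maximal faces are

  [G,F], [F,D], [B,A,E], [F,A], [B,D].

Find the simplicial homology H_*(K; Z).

H_0 ≅ Z,  H_1 ≅ Z,  H_2 = 0.

Fix the vertex order A < B < D < E < F < G and write every simplex with vertices in increasing order. Then dim K = 2 and the simplices of K are:

  0-simplices (6): A, B, D, E, F, G
  1-simplices (7): AB, AE, AF, BD, BE, DF, FG
  2-simplices (1): ABE

giving chain groups C_0 ≅ Z^6, C_1 ≅ Z^7, C_2 ≅ Z^1.

∂_1: C_1 → C_0 is given by ∂[p,q] = [q] − [p]. For instance
  ∂DF = F − D.
As a 6×7 matrix over Z this has rank 5, with invariant factors (1,1,1,1,1).

∂_2: C_2 → C_1 acts by ∂[p,q,r] = [q,r] − [p,r] + [p,q]. For instance
  ∂ABE = BE − AE + AB.
The resulting 7×1 matrix has rank 1, and its Smith normal form has invariant factors (1).

Now H_k = ker ∂_k / im ∂_{k+1}, so:

  H_0: rank C_0 − rank ∂_1 = 6 − 5 = 1, and the invariant factors of ∂_1 are all 1, so H_0 ≅ Z.
  H_1: rank ker ∂_1 − rank ∂_2 = (7 − 5) − 1 = 1, and the invariant factors of ∂_2 are all 1, so H_1 ≅ Z.
  H_2: rank ker ∂_2 − rank ∂_3 = (1 − 1) − 0 = 0, and there is no ∂_3, so H_2 ≅ 0.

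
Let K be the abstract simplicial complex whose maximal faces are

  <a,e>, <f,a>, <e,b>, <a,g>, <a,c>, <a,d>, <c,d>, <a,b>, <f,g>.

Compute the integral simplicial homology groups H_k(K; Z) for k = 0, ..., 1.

H_0 ≅ Z,  H_1 ≅ Z^3.

We work with the vertex ordering a < b < c < d < e < f < g. The simplices of K, each written with vertices in increasing order, are:

  0-simplices (7): a, b, c, d, e, f, g
  1-simplices (9): ab, ac, ad, ae, af, ag, be, cd, fg

so the chain groups are C_0 ≅ Z^7, C_1 ≅ Z^9.

Boundary ∂_1: C_1 → C_0 sends each edge [p,q] (with p < q) to q − p. For instance
  ∂ad = d − a.
The 7×9 boundary matrix has rank 6 and Smith normal form diag(1,1,1,1,1,1).

Reading off H_k = ker ∂_k / im ∂_{k+1}:

  H_0: rank C_0 − rank ∂_1 = 7 − 6 = 1, and the invariant factors of ∂_1 are all 1, so H_0 ≅ Z.
  H_1: rank ker ∂_1 − rank ∂_2 = (9 − 6) − 0 = 3, and there is no ∂_2, so H_1 ≅ Z^3.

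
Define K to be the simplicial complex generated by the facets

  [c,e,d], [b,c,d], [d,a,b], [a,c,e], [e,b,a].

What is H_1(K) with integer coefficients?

H_1 = Z.

Fix the vertex order a < b < c < d < e and write every simplex with vertices in increasing order. Then dim K = 2 and the simplices of K are:

  0-simplices (5): a, b, c, d, e
  1-simplices (10): ab, ac, ad, ae, bc, bd, be, cd, ce, de
  2-simplices (5): abd, abe, ace, bcd, cde

giving chain groups C_0 ≅ Z^5, C_1 ≅ Z^10, C_2 ≅ Z^5.

Boundary ∂_1: C_1 → C_0 sends each edge [p,q] (with p < q) to q − p. For instance
  ∂ad = d − a.
This gives a 5×10 integer matrix of rank 4; reducing to Smith normal form yields diagonal entries (1,1,1,1).

Boundary ∂_2: C_2 → C_1 maps a triangle to the signed sum of its edges. For instance
  ∂bcd = cd − bd + bc,
  ∂cde = de − ce + cd.
This gives a 10×5 integer matrix of rank 5; reducing to Smith normal form yields diagonal entries (1,1,1,1,1).

From H_k ≅ ker(∂_k) / im(∂_{k+1}) we obtain:

  H_1: rank ker ∂_1 − rank ∂_2 = (10 − 4) − 5 = 1, and the invariant factors of ∂_2 are all 1, so H_1 ≅ Z.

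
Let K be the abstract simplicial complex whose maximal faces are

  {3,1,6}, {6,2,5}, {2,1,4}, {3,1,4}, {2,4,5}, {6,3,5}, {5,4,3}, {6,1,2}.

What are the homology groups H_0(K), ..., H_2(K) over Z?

H_0 ≅ Z,  H_1 = 0,  H_2 ≅ Z.

We work with the vertex ordering 1 < 2 < 3 < 4 < 5 < 6. The simplices of K, each written with vertices in increasing order, are:

  0-simplices (6): [1], [2], [3], [4], [5], [6]
  1-simplices (12): [1,2], [1,3], [1,4], [1,6], [2,4], [2,5], [2,6], [3,4], [3,5], [3,6], [4,5], [5,6]
  2-simplices (8): [1,2,4], [1,2,6], [1,3,4], [1,3,6], [2,4,5], [2,5,6], [3,4,5], [3,5,6]

giving chain groups C_0 ≅ Z^6, C_1 ≅ Z^12, C_2 ≅ Z^8.

∂_1: C_1 → C_0 is given by ∂[p,q] = [q] − [p]. For instance
  ∂[1,6] = [6] − [1].
This gives a 6×12 integer matrix of rank 5; reducing to Smith normal form yields diagonal entries (1,1,1,1,1).

∂_2: C_2 → C_1 acts by ∂[p,q,r] = [q,r] − [p,r] + [p,q]. For instance
  ∂[3,4,5] = [4,5] − [3,5] + [3,4],
  ∂[2,5,6] = [5,6] − [2,6] + [2,5].
This gives a 12×8 integer matrix of rank 7; reducing to Smith normal form yields diagonal entries (1,1,1,1,1,1,1).

Now H_k = ker ∂_k / im ∂_{k+1}, so:

  H_0: rank C_0 − rank ∂_1 = 6 − 5 = 1, and the invariant factors of ∂_1 are all 1, so H_0 ≅ Z.
  H_1: rank ker ∂_1 − rank ∂_2 = (12 − 5) − 7 = 0, and the invariant factors of ∂_2 are all 1, so H_1 ≅ 0.
  H_2: rank ker ∂_2 − rank ∂_3 = (8 − 7) − 0 = 1, and there is no ∂_3, so H_2 ≅ Z.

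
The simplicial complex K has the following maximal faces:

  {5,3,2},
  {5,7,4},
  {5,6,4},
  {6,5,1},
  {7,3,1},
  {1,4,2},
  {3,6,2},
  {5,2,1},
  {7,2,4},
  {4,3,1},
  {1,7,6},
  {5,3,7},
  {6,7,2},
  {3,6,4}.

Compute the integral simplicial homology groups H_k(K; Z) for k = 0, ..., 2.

Order the vertices as 1 < 2 < 3 < 4 < 5 < 6 < 7. Listing each simplex with vertices in this order, K has dimension 2 with simplices:

  0-simplices (7): [1], [2], [3], [4], [5], [6], [7]
  1-simplices (21): [1,2], [1,3], [1,4], [1,5], [1,6], [1,7], [2,3], [2,4], [2,5], [2,6], [2,7], [3,4], [3,5], [3,6], [3,7], [4,5], [4,6], [4,7], [5,6], [5,7], [6,7]
  2-simplices (14): [1,2,4], [1,2,5], [1,3,4], [1,3,7], [1,5,6], [1,6,7], [2,3,5], [2,3,6], [2,4,7], [2,6,7], [3,4,6], [3,5,7], [4,5,6], [4,5,7]

giving chain groups C_0 ≅ Z^7, C_1 ≅ Z^21, C_2 ≅ Z^14.

∂_1: C_1 → C_0 sends each edge [p,q] (with p < q) to q − p. For instance
  ∂[1,7] = [7] − [1].
As a 7×21 matrix over Z this has rank 6, with invariant factors (1,1,1,1,1,1).

Boundary ∂_2: C_2 → C_1 maps a triangle to the signed sum of its edges. For instance
  ∂[2,6,7] = [6,7] − [2,7] + [2,6],
  ∂[1,5,6] = [5,6] − [1,6] + [1,5].
As a 21×14 matrix over Z this has rank 13, with invariant factors (1,1,1,1,1,1,1,1,1,1,1,1,1).

Now H_k = ker ∂_k / im ∂_{k+1}, so:

  H_0: rank C_0 − rank ∂_1 = 7 − 6 = 1, and the invariant factors of ∂_1 are all 1, so H_0 = Z.
  H_1: rank ker ∂_1 − rank ∂_2 = (21 − 6) − 13 = 2, and the invariant factors of ∂_2 are all 1, so H_1 = Z^2.
  H_2: rank ker ∂_2 − rank ∂_3 = (14 − 13) − 0 = 1, and there is no ∂_3, so H_2 = Z.

As a check, the Euler characteristic is 7 − 21 + 14 = 0, which agrees with 1 − 2 + 1 = 0.

H_0 = Z,  H_1 = Z^2,  H_2 = Z.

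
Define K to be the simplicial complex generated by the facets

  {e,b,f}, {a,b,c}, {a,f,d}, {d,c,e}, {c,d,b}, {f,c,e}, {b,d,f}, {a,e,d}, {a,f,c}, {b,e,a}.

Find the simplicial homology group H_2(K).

H_2 ≅ 0.

We work with the vertex ordering a < b < c < d < e < f. The simplices of K, each written with vertices in increasing order, are:

  0-simplices (6): a, b, c, d, e, f
  1-simplices (15): ab, ac, ad, ae, af, bc, bd, be, bf, cd, ce, cf, de, df, ef
  2-simplices (10): abc, abe, acf, ade, adf, bcd, bdf, bef, cde, cef

giving chain groups C_0 ≅ Z^6, C_1 ≅ Z^15, C_2 ≅ Z^10.

Boundary ∂_1: C_1 → C_0 maps an edge to its endpoints' difference, ∂[p,q] = q − p. For instance
  ∂ab = b − a.
The 6×15 boundary matrix has rank 5 and Smith normal form diag(1,1,1,1,1).

The boundary map ∂_2: C_2 → C_1 maps a triangle to the signed sum of its edges. For instance
  ∂ade = de − ae + ad,
  ∂bcd = cd − bd + bc.
The 15×10 boundary matrix has rank 10 and Smith normal form diag(1,1,1,1,1,1,1,1,1,2).

Reading off H_k = ker ∂_k / im ∂_{k+1}:

  H_2: rank ker ∂_2 − rank ∂_3 = (10 − 10) − 0 = 0, and there is no ∂_3, so H_2 = 0.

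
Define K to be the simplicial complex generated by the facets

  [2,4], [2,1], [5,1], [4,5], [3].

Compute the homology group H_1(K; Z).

Fix the vertex order 1 < 2 < 3 < 4 < 5 and write every simplex with vertices in increasing order. Then dim K = 1 and the simplices of K are:

  0-simplices (5): [1], [2], [3], [4], [5]
  1-simplices (4): [1,2], [1,5], [2,4], [4,5]

Hence C_0 ≅ Z^5, C_1 ≅ Z^4.

∂_1: C_1 → C_0 maps an edge to its endpoints' difference, ∂[p,q] = q − p.
This gives a 5×4 integer matrix of rank 3; reducing to Smith normal form yields diagonal entries (1,1,1).

Computing H_k = (kernel of ∂_k) / (image of ∂_{k+1}):

  H_1: rank ker ∂_1 − rank ∂_2 = (4 − 3) − 0 = 1, and there is no ∂_2, so H_1 ≅ Z.

H_1 = Z.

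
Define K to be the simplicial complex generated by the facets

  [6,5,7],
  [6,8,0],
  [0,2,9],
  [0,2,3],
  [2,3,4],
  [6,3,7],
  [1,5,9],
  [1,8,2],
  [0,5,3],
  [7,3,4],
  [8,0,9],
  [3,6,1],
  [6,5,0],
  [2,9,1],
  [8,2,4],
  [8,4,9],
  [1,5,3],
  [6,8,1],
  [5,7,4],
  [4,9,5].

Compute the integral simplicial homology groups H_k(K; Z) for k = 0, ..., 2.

Order the vertices as 0 < 1 < 2 < 3 < 4 < 5 < 6 < 7 < 8 < 9. Listing each simplex with vertices in this order, K has dimension 2 with simplices:

  0-simplices (10): [0], [1], [2], [3], [4], [5], [6], [7], [8], [9]
  1-simplices (30): (30 of them)
  2-simplices (20): (20 of them)

so the chain groups are C_0 ≅ Z^10, C_1 ≅ Z^30, C_2 ≅ Z^20.

The boundary map ∂_1: C_1 → C_0 sends each edge [p,q] (with p < q) to q − p. For instance
  ∂[2,9] = [9] − [2].
This gives a 10×30 integer matrix of rank 9; reducing to Smith normal form yields diagonal entries (1,1,1,1,1,1,1,1,1).

Boundary ∂_2: C_2 → C_1 acts by ∂[p,q,r] = [q,r] − [p,r] + [p,q]. For instance
  ∂[1,3,5] = [3,5] − [1,5] + [1,3],
  ∂[1,6,8] = [6,8] − [1,8] + [1,6].
The 30×20 boundary matrix has rank 20 and Smith normal form diag(1,1,1,1,1,1,1,1,1,1,1,1,1,1,1,1,1,1,1,2).

From H_k ≅ ker(∂_k) / im(∂_{k+1}) we obtain:

  H_0: rank C_0 − rank ∂_1 = 10 − 9 = 1, and the invariant factors of ∂_1 are all 1, so H_0 ≅ Z.
  H_1: rank ker ∂_1 − rank ∂_2 = (30 − 9) − 20 = 1, and ∂_2 has invariant factor 2 > 1, so H_1 ≅ Z ⊕ Z/2.
  H_2: rank ker ∂_2 − rank ∂_3 = (20 − 20) − 0 = 0, and there is no ∂_3, so H_2 ≅ 0.

(K is a triangulation of the Klein bottle.)

H_0 ≅ Z,  H_1 ≅ Z ⊕ Z/2,  H_2 = 0.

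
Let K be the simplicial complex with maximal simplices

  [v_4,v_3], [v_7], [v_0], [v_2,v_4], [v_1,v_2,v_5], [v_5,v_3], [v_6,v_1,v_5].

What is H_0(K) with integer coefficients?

Fix the vertex order v_0 < v_1 < v_2 < v_3 < v_4 < v_5 < v_6 < v_7 and write every simplex with vertices in increasing order. Then dim K = 2 and the simplices of K are:

  0-simplices (8): [v_0], [v_1], [v_2], [v_3], [v_4], [v_5], [v_6], [v_7]
  1-simplices (8): [v_1,v_2], [v_1,v_5], [v_1,v_6], [v_2,v_4], [v_2,v_5], [v_3,v_4], [v_3,v_5], [v_5,v_6]
  2-simplices (2): [v_1,v_2,v_5], [v_1,v_5,v_6]

giving chain groups C_0 ≅ Z^8, C_1 ≅ Z^8, C_2 ≅ Z^2.

∂_1: C_1 → C_0 is given by ∂[p,q] = [q] − [p]. For instance
  ∂[v_2,v_5] = [v_5] − [v_2].
The resulting 8×8 matrix has rank 5, and its Smith normal form has invariant factors (1,1,1,1,1).

Boundary ∂_2: C_2 → C_1 acts by ∂[p,q,r] = [q,r] − [p,r] + [p,q]. For instance
  ∂[v_1,v_5,v_6] = [v_5,v_6] − [v_1,v_6] + [v_1,v_5],
  ∂[v_1,v_2,v_5] = [v_2,v_5] − [v_1,v_5] + [v_1,v_2].
As a 8×2 matrix over Z this has rank 2, with invariant factors (1,1).

Now H_k = ker ∂_k / im ∂_{k+1}, so:

  H_0: rank C_0 − rank ∂_1 = 8 − 5 = 3, and the invariant factors of ∂_1 are all 1, so H_0 ≅ Z^3.

H_0 ≅ Z^3.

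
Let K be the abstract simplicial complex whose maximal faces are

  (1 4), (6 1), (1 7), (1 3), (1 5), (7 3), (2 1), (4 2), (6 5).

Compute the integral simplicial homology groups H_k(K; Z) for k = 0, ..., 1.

Take the total order 1 < 2 < 3 < 4 < 5 < 6 < 7 on the vertex set. Then K (dimension 1) consists of the simplices:

  0-simplices (7): [1], [2], [3], [4], [5], [6], [7]
  1-simplices (9): [1,2], [1,3], [1,4], [1,5], [1,6], [1,7], [2,4], [3,7], [5,6]

Hence C_0 ≅ Z^7, C_1 ≅ Z^9.

Boundary ∂_1: C_1 → C_0 maps an edge to its endpoints' difference, ∂[p,q] = q − p. For instance
  ∂[1,6] = [6] − [1].
This gives a 7×9 integer matrix of rank 6; reducing to Smith normal form yields diagonal entries (1,1,1,1,1,1).

Now H_k = ker ∂_k / im ∂_{k+1}, so:

  H_0: rank C_0 − rank ∂_1 = 7 − 6 = 1, and the invariant factors of ∂_1 are all 1, so H_0 ≅ Z.
  H_1: rank ker ∂_1 − rank ∂_2 = (9 − 6) − 0 = 3, and there is no ∂_2, so H_1 ≅ Z^3.

As a check, the Euler characteristic is 7 − 9 = -2, which agrees with 1 − 3 = -2.

H_0 = Z,  H_1 = Z^3.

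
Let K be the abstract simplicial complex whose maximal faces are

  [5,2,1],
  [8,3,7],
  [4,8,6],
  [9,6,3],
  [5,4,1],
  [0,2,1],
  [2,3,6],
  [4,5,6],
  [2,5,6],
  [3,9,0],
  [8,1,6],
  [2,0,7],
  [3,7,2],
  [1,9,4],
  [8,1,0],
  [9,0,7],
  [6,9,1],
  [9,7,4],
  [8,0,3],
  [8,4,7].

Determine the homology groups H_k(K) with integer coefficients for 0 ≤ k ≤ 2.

H_0 ≅ Z,  H_1 ≅ Z ⊕ Z_2,  H_2 = 0.

Order the vertices as 0 < 1 < 2 < 3 < 4 < 5 < 6 < 7 < 8 < 9. Listing each simplex with vertices in this order, K has dimension 2 with simplices:

  0-simplices (10): [0], [1], [2], [3], [4], [5], [6], [7], [8], [9]
  1-simplices (30): (30 of them)
  2-simplices (20): (20 of them)

so the chain groups are C_0 ≅ Z^10, C_1 ≅ Z^30, C_2 ≅ Z^20.

Boundary ∂_1: C_1 → C_0 maps an edge to its endpoints' difference, ∂[p,q] = q − p.
The resulting 10×30 matrix has rank 9, and its Smith normal form has invariant factors (1,1,1,1,1,1,1,1,1).

The boundary map ∂_2: C_2 → C_1 maps a triangle to the signed sum of its edges. For instance
  ∂[0,3,9] = [3,9] − [0,9] + [0,3],
  ∂[2,3,7] = [3,7] − [2,7] + [2,3].
This gives a 30×20 integer matrix of rank 20; reducing to Smith normal form yields diagonal entries (1,1,1,1,1,1,1,1,1,1,1,1,1,1,1,1,1,1,1,2).

Computing H_k = (kernel of ∂_k) / (image of ∂_{k+1}):

  H_0: rank C_0 − rank ∂_1 = 10 − 9 = 1, and the invariant factors of ∂_1 are all 1, so H_0 = Z.
  H_1: rank ker ∂_1 − rank ∂_2 = (30 − 9) − 20 = 1, and ∂_2 has invariant factor 2 > 1, so H_1 = Z ⊕ Z_2.
  H_2: rank ker ∂_2 − rank ∂_3 = (20 − 20) − 0 = 0, and there is no ∂_3, so H_2 = 0.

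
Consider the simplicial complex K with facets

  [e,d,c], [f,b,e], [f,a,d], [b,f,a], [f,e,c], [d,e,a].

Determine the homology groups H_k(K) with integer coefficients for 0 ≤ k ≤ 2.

H_0 ≅ Z,  H_1 ≅ Z,  H_2 = 0.

Fix the vertex order a < b < c < d < e < f and write every simplex with vertices in increasing order. Then dim K = 2 and the simplices of K are:

  0-simplices (6): a, b, c, d, e, f
  1-simplices (12): ab, ad, ae, af, be, bf, cd, ce, cf, de, df, ef
  2-simplices (6): abf, ade, adf, bef, cde, cef

Hence C_0 ≅ Z^6, C_1 ≅ Z^12, C_2 ≅ Z^6.

The boundary map ∂_1: C_1 → C_0 maps an edge to its endpoints' difference, ∂[p,q] = q − p.
The 6×12 boundary matrix has rank 5 and Smith normal form diag(1,1,1,1,1).

∂_2: C_2 → C_1 sends each 2-simplex [p,q,r] to [q,r] − [p,r] + [p,q]. For instance
  ∂cde = de − ce + cd,
  ∂bef = ef − bf + be.
The 12×6 boundary matrix has rank 6 and Smith normal form diag(1,1,1,1,1,1).

From H_k ≅ ker(∂_k) / im(∂_{k+1}) we obtain:

  H_0: rank C_0 − rank ∂_1 = 6 − 5 = 1, and the invariant factors of ∂_1 are all 1, so H_0 = Z.
  H_1: rank ker ∂_1 − rank ∂_2 = (12 − 5) − 6 = 1, and the invariant factors of ∂_2 are all 1, so H_1 = Z.
  H_2: rank ker ∂_2 − rank ∂_3 = (6 − 6) − 0 = 0, and there is no ∂_3, so H_2 = 0.

(K is a triangulation of the cylinder S^1 x I.)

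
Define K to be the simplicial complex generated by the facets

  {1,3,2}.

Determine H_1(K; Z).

H_1 ≅ 0.

Fix the vertex order 1 < 2 < 3 and write every simplex with vertices in increasing order. Then dim K = 2 and the simplices of K are:

  0-simplices (3): [1], [2], [3]
  1-simplices (3): [1,2], [1,3], [2,3]
  2-simplices (1): [1,2,3]

giving chain groups C_0 ≅ Z^3, C_1 ≅ Z^3, C_2 ≅ Z^1.

Boundary ∂_1: C_1 → C_0 sends each edge [p,q] (with p < q) to q − p.
As a 3×3 matrix over Z this has rank 2, with invariant factors (1,1).

Boundary ∂_2: C_2 → C_1 acts by ∂[p,q,r] = [q,r] − [p,r] + [p,q]. For instance
  ∂[1,2,3] = [2,3] − [1,3] + [1,2].
The 3×1 boundary matrix has rank 1 and Smith normal form diag(1).

From H_k ≅ ker(∂_k) / im(∂_{k+1}) we obtain:

  H_1: rank ker ∂_1 − rank ∂_2 = (3 − 2) − 1 = 0, and the invariant factors of ∂_2 are all 1, so H_1 ≅ 0.

(K is a triangulation of the 2-simplex.)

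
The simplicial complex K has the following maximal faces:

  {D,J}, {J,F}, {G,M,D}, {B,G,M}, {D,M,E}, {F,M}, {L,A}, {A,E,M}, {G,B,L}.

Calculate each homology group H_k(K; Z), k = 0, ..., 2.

K has 9 vertices, 15 edges, 5 triangles.
rank ∂_0 = 0, rank ∂_1 = 8 ⇒ b_0 = 9 − 0 − 8 = 1; all invariant factors of ∂_1 are 1 so no torsion. So H_0 = Z.
rank ∂_1 = 8, rank ∂_2 = 5 ⇒ b_1 = 15 − 8 − 5 = 2; all invariant factors of ∂_2 are 1 so no torsion. So H_1 = Z^2.
rank ∂_2 = 5, rank ∂_3 = 0 ⇒ b_2 = 5 − 5 − 0 = 0. So H_2 = 0.

H_0 ≅ Z,  H_1 ≅ Z^2,  H_2 = 0.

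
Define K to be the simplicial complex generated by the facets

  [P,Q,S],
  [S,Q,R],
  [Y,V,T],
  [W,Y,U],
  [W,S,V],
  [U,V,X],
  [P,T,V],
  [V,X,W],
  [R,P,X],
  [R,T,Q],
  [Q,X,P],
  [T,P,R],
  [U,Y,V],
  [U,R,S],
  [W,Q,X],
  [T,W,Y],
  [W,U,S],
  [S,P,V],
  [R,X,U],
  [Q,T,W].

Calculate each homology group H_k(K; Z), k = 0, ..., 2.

H_0 ≅ Z,  H_1 ≅ Z ⊕ Z/2Z,  H_2 = 0.

Fix the vertex order P < Q < R < S < T < U < V < W < X < Y and write every simplex with vertices in increasing order. Then dim K = 2 and the simplices of K are:

  0-simplices (10): P, Q, R, S, T, U, V, W, X, Y
  1-simplices (30): PQ, PR, PS, PT, PV, PX, QR, QS, QT, QW, QX, RS, RT, RU, RX, SU, SV, SW, TV, TW, TY, UV, UW, UX, UY, VW, VX, VY, WX, WY
  2-simplices (20): PQS, PQX, PRT, PRX, PSV, PTV, QRS, QRT, QTW, QWX, RSU, RUX, SUW, SVW, TVY, TWY, UVX, UVY, UWY, VWX

giving chain groups C_0 ≅ Z^10, C_1 ≅ Z^30, C_2 ≅ Z^20.

The boundary map ∂_1: C_1 → C_0 sends each edge [p,q] (with p < q) to q − p.
The 10×30 boundary matrix has rank 9 and Smith normal form diag(1,1,1,1,1,1,1,1,1).

The boundary map ∂_2: C_2 → C_1 maps a triangle to the signed sum of its edges. For instance
  ∂PRT = RT − PT + PR,
  ∂UWY = WY − UY + UW.
The resulting 30×20 matrix has rank 20, and its Smith normal form has invariant factors (1,1,1,1,1,1,1,1,1,1,1,1,1,1,1,1,1,1,1,2).

Reading off H_k = ker ∂_k / im ∂_{k+1}:

  H_0: rank C_0 − rank ∂_1 = 10 − 9 = 1, and the invariant factors of ∂_1 are all 1, so H_0 ≅ Z.
  H_1: rank ker ∂_1 − rank ∂_2 = (30 − 9) − 20 = 1, and ∂_2 has invariant factor 2 > 1, so H_1 ≅ Z ⊕ Z/2Z.
  H_2: rank ker ∂_2 − rank ∂_3 = (20 − 20) − 0 = 0, and there is no ∂_3, so H_2 ≅ 0.

As a check, the Euler characteristic is 10 − 30 + 20 = 0, which agrees with 1 − 1 + 0 = 0.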